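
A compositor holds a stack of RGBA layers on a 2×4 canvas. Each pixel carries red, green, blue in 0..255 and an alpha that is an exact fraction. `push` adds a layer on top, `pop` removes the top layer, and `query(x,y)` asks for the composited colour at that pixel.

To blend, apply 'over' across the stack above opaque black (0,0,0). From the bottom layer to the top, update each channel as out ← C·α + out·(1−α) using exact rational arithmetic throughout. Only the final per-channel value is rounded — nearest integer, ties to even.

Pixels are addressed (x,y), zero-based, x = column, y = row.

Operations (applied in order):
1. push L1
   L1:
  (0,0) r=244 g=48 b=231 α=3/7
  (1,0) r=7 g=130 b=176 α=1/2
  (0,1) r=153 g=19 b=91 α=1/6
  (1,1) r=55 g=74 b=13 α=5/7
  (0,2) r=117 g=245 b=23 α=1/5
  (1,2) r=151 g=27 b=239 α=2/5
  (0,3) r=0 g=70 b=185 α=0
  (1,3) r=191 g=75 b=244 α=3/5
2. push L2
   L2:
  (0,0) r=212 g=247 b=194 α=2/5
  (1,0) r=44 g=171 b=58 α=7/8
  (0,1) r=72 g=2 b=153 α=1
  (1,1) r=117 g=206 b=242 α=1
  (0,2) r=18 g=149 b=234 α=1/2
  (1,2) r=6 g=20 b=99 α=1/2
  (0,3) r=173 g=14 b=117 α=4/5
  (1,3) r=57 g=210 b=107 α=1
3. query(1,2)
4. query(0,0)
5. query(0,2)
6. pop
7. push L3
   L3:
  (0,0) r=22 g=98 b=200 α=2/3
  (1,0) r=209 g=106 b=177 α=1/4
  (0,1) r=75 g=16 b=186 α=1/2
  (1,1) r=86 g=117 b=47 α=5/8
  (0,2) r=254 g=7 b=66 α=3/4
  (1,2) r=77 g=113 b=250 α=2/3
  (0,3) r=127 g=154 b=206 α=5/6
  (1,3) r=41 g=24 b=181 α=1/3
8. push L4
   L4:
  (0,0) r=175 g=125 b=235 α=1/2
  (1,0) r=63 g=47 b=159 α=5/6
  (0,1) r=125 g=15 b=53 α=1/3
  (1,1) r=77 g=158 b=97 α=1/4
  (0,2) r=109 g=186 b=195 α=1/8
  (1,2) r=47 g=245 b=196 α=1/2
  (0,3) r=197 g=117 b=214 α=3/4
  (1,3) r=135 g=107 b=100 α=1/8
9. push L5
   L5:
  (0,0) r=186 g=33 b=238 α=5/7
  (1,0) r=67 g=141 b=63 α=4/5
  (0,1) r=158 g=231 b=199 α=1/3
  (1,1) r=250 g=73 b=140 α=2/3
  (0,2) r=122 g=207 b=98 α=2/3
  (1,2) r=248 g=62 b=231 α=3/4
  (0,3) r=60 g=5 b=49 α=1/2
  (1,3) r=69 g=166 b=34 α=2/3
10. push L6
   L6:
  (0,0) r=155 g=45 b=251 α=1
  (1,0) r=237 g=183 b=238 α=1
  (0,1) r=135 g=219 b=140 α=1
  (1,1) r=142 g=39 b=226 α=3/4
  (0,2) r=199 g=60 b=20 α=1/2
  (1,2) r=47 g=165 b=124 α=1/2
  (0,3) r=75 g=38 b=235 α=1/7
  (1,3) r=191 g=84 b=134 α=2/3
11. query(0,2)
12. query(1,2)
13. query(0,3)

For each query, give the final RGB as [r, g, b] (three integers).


at x=1,y=2 over L1,L2:
L1 α=2/5: [302/5, 54/5, 478/5]
L2 α=1/2: [166/5, 77/5, 973/10]
= [33, 15, 97]

query (0,0) [L1,L2] — begin 0,0,0
after L1 α=3/7: [732/7, 144/7, 99]
after L2 α=2/5: [5164/35, 778/7, 137]
→ [148, 111, 137]

query (0,2) [L1,L2] — begin 0,0,0
after L1 α=1/5: [117/5, 49, 23/5]
after L2 α=1/2: [207/10, 99, 1193/10]
→ [21, 99, 119]

at x=0,y=2 over L1,L3,L4,L5,L6:
after L1 α=1/5: [117/5, 49, 23/5]
after L3 α=3/4: [3927/20, 35/2, 1013/20]
after L4 α=1/8: [29669/160, 617/16, 10991/160]
after L5 α=2/3: [22903/160, 7241/48, 14117/160]
after L6 α=1/2: [54743/320, 10121/96, 17317/320]
→ [171, 105, 54]

(1,2) stack=L1,L3,L4,L5,L6; from [0,0,0]:
+L1 (α=2/5) → [302/5, 54/5, 478/5]
+L3 (α=2/3) → [1072/15, 1184/15, 2978/15]
+L4 (α=1/2) → [1777/30, 4859/30, 2959/15]
+L5 (α=3/4) → [24097/120, 10439/120, 6677/30]
+L6 (α=1/2) → [29737/240, 30239/240, 10397/60]
= [124, 126, 173]

query (0,3) [L1,L3,L4,L5,L6] — begin 0,0,0
after L1 α=0: [0, 0, 0]
after L3 α=5/6: [635/6, 385/3, 515/3]
after L4 α=3/4: [4181/24, 719/6, 2441/12]
after L5 α=1/2: [5621/48, 749/12, 3029/24]
after L6 α=1/7: [6221/56, 825/14, 567/4]
= [111, 59, 142]


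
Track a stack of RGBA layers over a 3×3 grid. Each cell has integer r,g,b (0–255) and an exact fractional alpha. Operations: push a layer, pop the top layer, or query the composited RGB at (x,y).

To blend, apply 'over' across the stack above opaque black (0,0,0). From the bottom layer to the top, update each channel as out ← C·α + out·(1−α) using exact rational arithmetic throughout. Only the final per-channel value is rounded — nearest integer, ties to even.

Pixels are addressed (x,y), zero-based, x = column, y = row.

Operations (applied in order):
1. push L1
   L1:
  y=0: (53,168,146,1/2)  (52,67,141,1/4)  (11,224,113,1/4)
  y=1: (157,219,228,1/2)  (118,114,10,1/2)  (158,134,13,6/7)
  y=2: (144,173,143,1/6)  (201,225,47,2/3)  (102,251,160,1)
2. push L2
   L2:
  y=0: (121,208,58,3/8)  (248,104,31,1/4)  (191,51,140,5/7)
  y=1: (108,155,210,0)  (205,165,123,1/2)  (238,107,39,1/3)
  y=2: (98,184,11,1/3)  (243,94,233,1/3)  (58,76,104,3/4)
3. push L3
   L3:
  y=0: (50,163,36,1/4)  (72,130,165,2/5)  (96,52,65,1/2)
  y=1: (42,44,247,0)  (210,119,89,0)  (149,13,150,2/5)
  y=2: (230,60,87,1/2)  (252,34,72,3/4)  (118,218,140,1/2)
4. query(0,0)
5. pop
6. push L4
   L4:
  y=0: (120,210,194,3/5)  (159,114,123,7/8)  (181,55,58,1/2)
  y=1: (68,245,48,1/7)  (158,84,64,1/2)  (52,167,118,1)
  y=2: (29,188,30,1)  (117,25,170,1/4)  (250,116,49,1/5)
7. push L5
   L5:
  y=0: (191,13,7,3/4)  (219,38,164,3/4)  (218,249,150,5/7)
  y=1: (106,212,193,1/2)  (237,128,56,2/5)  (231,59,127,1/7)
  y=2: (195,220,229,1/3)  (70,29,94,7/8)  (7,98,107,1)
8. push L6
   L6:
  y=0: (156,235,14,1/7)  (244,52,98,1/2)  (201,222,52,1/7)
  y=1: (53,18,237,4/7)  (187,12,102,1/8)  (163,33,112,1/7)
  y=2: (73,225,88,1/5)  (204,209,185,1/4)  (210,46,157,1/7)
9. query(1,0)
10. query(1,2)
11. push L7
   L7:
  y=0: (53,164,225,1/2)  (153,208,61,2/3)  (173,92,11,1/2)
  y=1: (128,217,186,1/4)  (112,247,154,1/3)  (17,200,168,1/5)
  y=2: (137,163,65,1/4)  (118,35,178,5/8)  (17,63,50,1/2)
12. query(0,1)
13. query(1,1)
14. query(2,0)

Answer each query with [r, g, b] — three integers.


query (0,0) [L1,L2,L3] — begin 0,0,0
L1 α=1/2: [53/2, 84, 73]
L2 α=3/8: [991/16, 261/2, 539/8]
L3 α=1/4: [3773/64, 1109/8, 1905/32]
rounded: [59, 139, 60]

at x=1,y=0 over L1,L2,L4,L5,L6:
+L1 (α=1/4) → [13, 67/4, 141/4]
+L2 (α=1/4) → [287/4, 617/16, 547/16]
+L4 (α=7/8) → [4739/32, 13385/128, 14323/128]
+L5 (α=3/4) → [25763/128, 27977/512, 77299/512]
+L6 (α=1/2) → [56995/256, 54601/1024, 127475/1024]
→ [223, 53, 124]

at x=1,y=2 over L1,L2,L4,L5,L6:
after L1 α=2/3: [134, 150, 94/3]
after L2 α=1/3: [511/3, 394/3, 887/9]
after L4 α=1/4: [157, 419/4, 1397/12]
after L5 α=7/8: [647/8, 1231/32, 9293/96]
after L6 α=1/4: [3573/32, 10381/128, 15213/128]
→ [112, 81, 119]

(0,1) stack=L1,L2,L4,L5,L6,L7; from [0,0,0]:
L1 α=1/2: [157/2, 219/2, 114]
L2 α=0: [157/2, 219/2, 114]
L4 α=1/7: [77, 902/7, 732/7]
L5 α=1/2: [183/2, 1193/7, 2083/14]
L6 α=4/7: [139/2, 4083/49, 19521/98]
L7 α=1/4: [673/8, 11441/98, 76791/392]
rounded: [84, 117, 196]

query (1,1) [L1,L2,L4,L5,L6,L7] — begin 0,0,0
+L1 (α=1/2) → [59, 57, 5]
+L2 (α=1/2) → [132, 111, 64]
+L4 (α=1/2) → [145, 195/2, 64]
+L5 (α=2/5) → [909/5, 1097/10, 304/5]
+L6 (α=1/8) → [3649/20, 7799/80, 1319/20]
+L7 (α=1/3) → [4769/30, 5893/40, 953/10]
→ [159, 147, 95]

at x=2,y=0 over L1,L2,L4,L5,L6,L7:
L1 α=1/4: [11/4, 56, 113/4]
L2 α=5/7: [1921/14, 367/7, 1513/14]
L4 α=1/2: [4455/28, 376/7, 2325/28]
L5 α=5/7: [19715/98, 9467/49, 12825/98]
L6 α=1/7: [68994/343, 67680/343, 41023/343]
L7 α=1/2: [128333/686, 49618/343, 22398/343]
rounded: [187, 145, 65]


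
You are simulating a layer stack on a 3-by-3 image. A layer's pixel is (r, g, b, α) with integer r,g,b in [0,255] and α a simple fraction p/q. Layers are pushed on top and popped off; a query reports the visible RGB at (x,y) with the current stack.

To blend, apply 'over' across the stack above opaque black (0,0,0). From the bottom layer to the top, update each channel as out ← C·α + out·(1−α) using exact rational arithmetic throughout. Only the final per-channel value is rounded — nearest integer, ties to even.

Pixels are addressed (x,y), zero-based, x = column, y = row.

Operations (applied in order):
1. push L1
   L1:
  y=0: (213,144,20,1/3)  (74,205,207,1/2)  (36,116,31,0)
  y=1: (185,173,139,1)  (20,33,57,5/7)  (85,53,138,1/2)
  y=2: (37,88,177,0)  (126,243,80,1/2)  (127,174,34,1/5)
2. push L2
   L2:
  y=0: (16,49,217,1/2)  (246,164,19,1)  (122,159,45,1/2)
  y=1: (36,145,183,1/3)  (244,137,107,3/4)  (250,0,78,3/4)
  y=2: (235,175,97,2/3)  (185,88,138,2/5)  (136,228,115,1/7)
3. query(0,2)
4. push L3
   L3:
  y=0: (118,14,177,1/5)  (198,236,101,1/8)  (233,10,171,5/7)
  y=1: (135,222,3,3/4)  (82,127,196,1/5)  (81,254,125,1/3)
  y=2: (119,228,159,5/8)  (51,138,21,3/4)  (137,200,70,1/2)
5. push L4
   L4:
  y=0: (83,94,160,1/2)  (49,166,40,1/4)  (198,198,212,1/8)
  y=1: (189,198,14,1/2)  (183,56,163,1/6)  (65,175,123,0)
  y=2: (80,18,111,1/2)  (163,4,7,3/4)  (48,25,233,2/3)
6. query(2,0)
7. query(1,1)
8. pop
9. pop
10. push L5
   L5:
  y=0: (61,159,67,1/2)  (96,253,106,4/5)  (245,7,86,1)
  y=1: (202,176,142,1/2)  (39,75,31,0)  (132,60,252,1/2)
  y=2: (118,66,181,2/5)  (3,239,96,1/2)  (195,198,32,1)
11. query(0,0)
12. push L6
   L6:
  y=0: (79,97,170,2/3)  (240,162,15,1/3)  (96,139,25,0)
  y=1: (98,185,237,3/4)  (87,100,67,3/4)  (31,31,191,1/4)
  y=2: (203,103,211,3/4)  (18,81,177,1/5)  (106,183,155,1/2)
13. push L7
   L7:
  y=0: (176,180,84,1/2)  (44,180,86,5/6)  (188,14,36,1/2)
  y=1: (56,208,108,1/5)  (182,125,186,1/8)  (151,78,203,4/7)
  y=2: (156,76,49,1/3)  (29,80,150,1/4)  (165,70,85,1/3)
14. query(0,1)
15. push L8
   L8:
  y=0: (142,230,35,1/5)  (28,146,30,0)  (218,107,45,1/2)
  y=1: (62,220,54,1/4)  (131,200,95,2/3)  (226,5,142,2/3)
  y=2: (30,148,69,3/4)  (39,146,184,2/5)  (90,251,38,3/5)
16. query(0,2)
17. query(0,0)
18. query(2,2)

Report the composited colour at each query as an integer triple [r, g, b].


query (0,2) [L1,L2] — begin 0,0,0
+L1 (α=0) → [0, 0, 0]
+L2 (α=2/3) → [470/3, 350/3, 194/3]
= [157, 117, 65]

at x=2,y=0 over L1,L2,L3,L4:
+L1 (α=0) → [0, 0, 0]
+L2 (α=1/2) → [61, 159/2, 45/2]
+L3 (α=5/7) → [1287/7, 209/7, 900/7]
+L4 (α=1/8) → [1485/8, 407/8, 139]
rounded: [186, 51, 139]

query (1,1) [L1,L2,L3,L4] — begin 0,0,0
L1 α=5/7: [100/7, 165/7, 285/7]
L2 α=3/4: [1306/7, 1521/14, 633/7]
L3 α=1/5: [5798/35, 3931/35, 3904/35]
L4 α=1/6: [7079/42, 1441/14, 5045/42]
→ [169, 103, 120]

query (0,0) [L1,L2,L5] — begin 0,0,0
L1 α=1/3: [71, 48, 20/3]
L2 α=1/2: [87/2, 97/2, 671/6]
L5 α=1/2: [209/4, 415/4, 1073/12]
= [52, 104, 89]

(0,1) stack=L1,L2,L5,L6,L7; from [0,0,0]:
+L1 (α=1) → [185, 173, 139]
+L2 (α=1/3) → [406/3, 491/3, 461/3]
+L5 (α=1/2) → [506/3, 1019/6, 887/6]
+L6 (α=3/4) → [347/3, 4349/24, 5153/24]
+L7 (α=1/5) → [1556/15, 5597/30, 5801/30]
= [104, 187, 193]

(0,2) stack=L1,L2,L5,L6,L7,L8; from [0,0,0]:
L1 α=0: [0, 0, 0]
L2 α=2/3: [470/3, 350/3, 194/3]
L5 α=2/5: [706/5, 482/5, 556/5]
L6 α=3/4: [3751/20, 2027/20, 3721/20]
L7 α=1/3: [5311/30, 929/10, 4211/30]
L8 α=3/4: [8011/120, 5369/40, 10421/120]
= [67, 134, 87]

query (0,0) [L1,L2,L5,L6,L7,L8] — begin 0,0,0
+L1 (α=1/3) → [71, 48, 20/3]
+L2 (α=1/2) → [87/2, 97/2, 671/6]
+L5 (α=1/2) → [209/4, 415/4, 1073/12]
+L6 (α=2/3) → [841/12, 397/4, 5153/36]
+L7 (α=1/2) → [2953/24, 1117/8, 8177/72]
+L8 (α=1/5) → [761/6, 1577/10, 8807/90]
rounded: [127, 158, 98]

query (2,2) [L1,L2,L5,L6,L7,L8] — begin 0,0,0
after L1 α=1/5: [127/5, 174/5, 34/5]
after L2 α=1/7: [206/5, 312/5, 779/35]
after L5 α=1: [195, 198, 32]
after L6 α=1/2: [301/2, 381/2, 187/2]
after L7 α=1/3: [466/3, 451/3, 272/3]
after L8 α=3/5: [1742/15, 3161/15, 886/15]
→ [116, 211, 59]


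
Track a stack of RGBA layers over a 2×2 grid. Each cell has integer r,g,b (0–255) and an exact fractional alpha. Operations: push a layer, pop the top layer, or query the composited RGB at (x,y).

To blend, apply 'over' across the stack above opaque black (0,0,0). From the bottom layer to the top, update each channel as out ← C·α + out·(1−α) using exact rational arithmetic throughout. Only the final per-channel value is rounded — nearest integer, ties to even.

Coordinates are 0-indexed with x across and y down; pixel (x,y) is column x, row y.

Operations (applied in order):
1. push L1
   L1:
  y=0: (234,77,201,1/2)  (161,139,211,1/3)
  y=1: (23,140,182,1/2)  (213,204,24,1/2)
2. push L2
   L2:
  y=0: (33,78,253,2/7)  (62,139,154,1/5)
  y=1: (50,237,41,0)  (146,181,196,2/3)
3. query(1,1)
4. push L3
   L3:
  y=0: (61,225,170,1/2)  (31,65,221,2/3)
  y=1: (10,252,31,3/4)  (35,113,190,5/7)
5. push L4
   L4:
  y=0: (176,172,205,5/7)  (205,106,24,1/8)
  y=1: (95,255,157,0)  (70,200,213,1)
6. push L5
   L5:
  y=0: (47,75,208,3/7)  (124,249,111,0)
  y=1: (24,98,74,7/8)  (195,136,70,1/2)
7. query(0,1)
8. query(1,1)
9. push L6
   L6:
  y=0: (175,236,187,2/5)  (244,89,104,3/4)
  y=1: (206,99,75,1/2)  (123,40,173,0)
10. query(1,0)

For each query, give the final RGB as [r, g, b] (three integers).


at x=1,y=1 over L1,L2:
L1 α=1/2: [213/2, 102, 12]
L2 α=2/3: [797/6, 464/3, 404/3]
rounded: [133, 155, 135]

query (0,1) [L1,L2,L3,L4,L5] — begin 0,0,0
+L1 (α=1/2) → [23/2, 70, 91]
+L2 (α=0) → [23/2, 70, 91]
+L3 (α=3/4) → [83/8, 413/2, 46]
+L4 (α=0) → [83/8, 413/2, 46]
+L5 (α=7/8) → [1427/64, 1785/16, 141/2]
rounded: [22, 112, 70]

at x=1,y=1 over L1,L2,L3,L4,L5:
L1 α=1/2: [213/2, 102, 12]
L2 α=2/3: [797/6, 464/3, 404/3]
L3 α=5/7: [1322/21, 2623/21, 3658/21]
L4 α=1: [70, 200, 213]
L5 α=1/2: [265/2, 168, 283/2]
→ [132, 168, 142]

(1,0) stack=L1,L2,L3,L4,L5,L6; from [0,0,0]:
L1 α=1/3: [161/3, 139/3, 211/3]
L2 α=1/5: [166/3, 973/15, 1306/15]
L3 α=2/3: [352/9, 2923/45, 7936/45]
L4 α=1/8: [4309/72, 25231/360, 7079/45]
L5 α=0: [4309/72, 25231/360, 7079/45]
L6 α=3/4: [57013/288, 121351/1440, 21119/180]
→ [198, 84, 117]


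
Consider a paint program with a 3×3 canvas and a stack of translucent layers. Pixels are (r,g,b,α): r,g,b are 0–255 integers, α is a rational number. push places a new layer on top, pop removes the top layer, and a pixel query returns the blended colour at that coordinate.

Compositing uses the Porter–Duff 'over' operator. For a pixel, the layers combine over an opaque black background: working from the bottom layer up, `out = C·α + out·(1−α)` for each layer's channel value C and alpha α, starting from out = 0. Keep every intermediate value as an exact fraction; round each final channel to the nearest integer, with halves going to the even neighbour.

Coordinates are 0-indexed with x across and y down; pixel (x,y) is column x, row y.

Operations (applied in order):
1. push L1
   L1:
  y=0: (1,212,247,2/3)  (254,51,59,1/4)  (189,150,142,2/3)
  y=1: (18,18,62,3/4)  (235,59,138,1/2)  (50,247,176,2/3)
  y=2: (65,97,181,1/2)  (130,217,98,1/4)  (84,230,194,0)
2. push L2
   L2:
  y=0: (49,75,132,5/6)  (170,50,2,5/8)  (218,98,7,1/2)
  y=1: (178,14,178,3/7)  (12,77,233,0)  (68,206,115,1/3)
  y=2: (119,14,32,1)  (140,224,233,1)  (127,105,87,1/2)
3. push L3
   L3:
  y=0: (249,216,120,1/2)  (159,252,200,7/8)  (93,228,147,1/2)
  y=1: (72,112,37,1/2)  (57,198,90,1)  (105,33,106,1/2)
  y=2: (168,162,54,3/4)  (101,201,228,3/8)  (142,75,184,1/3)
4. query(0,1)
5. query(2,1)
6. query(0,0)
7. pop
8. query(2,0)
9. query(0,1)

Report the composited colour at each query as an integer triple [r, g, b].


query (0,1) [L1,L2,L3] — begin 0,0,0
+L1 (α=3/4) → [27/2, 27/2, 93/2]
+L2 (α=3/7) → [84, 96/7, 720/7]
+L3 (α=1/2) → [78, 440/7, 979/14]
→ [78, 63, 70]

query (2,1) [L1,L2,L3] — begin 0,0,0
+L1 (α=2/3) → [100/3, 494/3, 352/3]
+L2 (α=1/3) → [404/9, 1606/9, 1049/9]
+L3 (α=1/2) → [1349/18, 1903/18, 2003/18]
= [75, 106, 111]

at x=0,y=0 over L1,L2,L3:
after L1 α=2/3: [2/3, 424/3, 494/3]
after L2 α=5/6: [737/18, 1549/18, 1237/9]
after L3 α=1/2: [5219/36, 5437/36, 2317/18]
= [145, 151, 129]

(2,0) stack=L1,L2; from [0,0,0]:
L1 α=2/3: [126, 100, 284/3]
L2 α=1/2: [172, 99, 305/6]
= [172, 99, 51]

at x=0,y=1 over L1,L2:
after L1 α=3/4: [27/2, 27/2, 93/2]
after L2 α=3/7: [84, 96/7, 720/7]
= [84, 14, 103]


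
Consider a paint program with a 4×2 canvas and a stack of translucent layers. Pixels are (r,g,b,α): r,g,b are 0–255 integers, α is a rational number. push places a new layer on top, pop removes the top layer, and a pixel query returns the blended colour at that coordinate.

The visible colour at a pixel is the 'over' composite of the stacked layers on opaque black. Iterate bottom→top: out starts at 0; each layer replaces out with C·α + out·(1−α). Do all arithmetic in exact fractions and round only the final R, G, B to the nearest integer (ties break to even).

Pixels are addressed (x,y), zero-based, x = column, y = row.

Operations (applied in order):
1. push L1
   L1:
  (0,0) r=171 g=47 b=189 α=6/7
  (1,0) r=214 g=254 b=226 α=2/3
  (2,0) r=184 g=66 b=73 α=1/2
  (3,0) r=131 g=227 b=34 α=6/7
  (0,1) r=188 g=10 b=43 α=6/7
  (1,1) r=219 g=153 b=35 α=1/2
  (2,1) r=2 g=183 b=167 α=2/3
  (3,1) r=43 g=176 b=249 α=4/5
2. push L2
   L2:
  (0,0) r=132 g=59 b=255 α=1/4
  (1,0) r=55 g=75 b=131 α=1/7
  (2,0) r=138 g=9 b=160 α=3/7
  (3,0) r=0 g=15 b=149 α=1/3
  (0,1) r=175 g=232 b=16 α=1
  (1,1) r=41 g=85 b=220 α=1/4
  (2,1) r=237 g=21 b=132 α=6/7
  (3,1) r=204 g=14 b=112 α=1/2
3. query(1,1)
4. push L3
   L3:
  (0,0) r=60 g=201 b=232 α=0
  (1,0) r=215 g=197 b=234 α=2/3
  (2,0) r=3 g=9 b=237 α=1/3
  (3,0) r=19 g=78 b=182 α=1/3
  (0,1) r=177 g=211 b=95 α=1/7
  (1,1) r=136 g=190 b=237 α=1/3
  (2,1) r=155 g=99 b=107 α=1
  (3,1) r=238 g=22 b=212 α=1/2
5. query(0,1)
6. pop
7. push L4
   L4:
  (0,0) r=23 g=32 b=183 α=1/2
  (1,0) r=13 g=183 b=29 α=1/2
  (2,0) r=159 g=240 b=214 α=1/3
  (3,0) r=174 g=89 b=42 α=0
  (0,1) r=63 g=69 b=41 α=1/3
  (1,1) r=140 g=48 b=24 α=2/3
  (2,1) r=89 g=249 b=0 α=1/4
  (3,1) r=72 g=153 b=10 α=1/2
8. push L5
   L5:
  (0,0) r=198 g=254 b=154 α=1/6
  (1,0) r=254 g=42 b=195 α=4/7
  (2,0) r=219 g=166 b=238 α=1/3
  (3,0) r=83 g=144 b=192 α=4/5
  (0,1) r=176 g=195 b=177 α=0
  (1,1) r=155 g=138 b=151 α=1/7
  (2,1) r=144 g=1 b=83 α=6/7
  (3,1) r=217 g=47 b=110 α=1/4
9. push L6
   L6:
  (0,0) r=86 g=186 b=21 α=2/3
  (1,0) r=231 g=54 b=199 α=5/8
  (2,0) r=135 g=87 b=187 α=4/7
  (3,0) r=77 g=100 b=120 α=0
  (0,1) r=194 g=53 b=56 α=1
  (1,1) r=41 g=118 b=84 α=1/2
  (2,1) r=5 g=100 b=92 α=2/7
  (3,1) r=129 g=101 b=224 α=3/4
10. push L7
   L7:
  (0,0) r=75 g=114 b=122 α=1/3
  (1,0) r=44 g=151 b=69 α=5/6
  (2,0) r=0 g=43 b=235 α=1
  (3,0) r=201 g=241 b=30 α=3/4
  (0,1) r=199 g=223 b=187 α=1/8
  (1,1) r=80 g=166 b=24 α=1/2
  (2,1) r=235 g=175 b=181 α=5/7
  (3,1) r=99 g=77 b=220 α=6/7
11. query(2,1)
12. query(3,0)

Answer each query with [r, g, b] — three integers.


at x=1,y=1 over L1,L2:
+L1 (α=1/2) → [219/2, 153/2, 35/2]
+L2 (α=1/4) → [739/8, 629/8, 545/8]
rounded: [92, 79, 68]

at x=0,y=1 over L1,L2,L3:
after L1 α=6/7: [1128/7, 60/7, 258/7]
after L2 α=1: [175, 232, 16]
after L3 α=1/7: [1227/7, 229, 191/7]
rounded: [175, 229, 27]

at x=2,y=1 over L1,L2,L4,L5,L6,L7:
+L1 (α=2/3) → [4/3, 122, 334/3]
+L2 (α=6/7) → [610/3, 248/7, 2710/21]
+L4 (α=1/4) → [699/4, 2487/28, 1355/14]
+L5 (α=6/7) → [4155/28, 2655/196, 8327/98]
+L6 (α=2/7) → [21055/196, 52475/1372, 59667/686]
+L7 (α=5/7) → [136205/686, 652725/4802, 370082/2401]
= [199, 136, 154]

(3,0) stack=L1,L2,L4,L5,L6,L7; from [0,0,0]:
after L1 α=6/7: [786/7, 1362/7, 204/7]
after L2 α=1/3: [524/7, 943/7, 1451/21]
after L4 α=0: [524/7, 943/7, 1451/21]
after L5 α=4/5: [2848/35, 995/7, 17579/105]
after L6 α=0: [2848/35, 995/7, 17579/105]
after L7 α=3/4: [23953/140, 1514/7, 27029/420]
→ [171, 216, 64]


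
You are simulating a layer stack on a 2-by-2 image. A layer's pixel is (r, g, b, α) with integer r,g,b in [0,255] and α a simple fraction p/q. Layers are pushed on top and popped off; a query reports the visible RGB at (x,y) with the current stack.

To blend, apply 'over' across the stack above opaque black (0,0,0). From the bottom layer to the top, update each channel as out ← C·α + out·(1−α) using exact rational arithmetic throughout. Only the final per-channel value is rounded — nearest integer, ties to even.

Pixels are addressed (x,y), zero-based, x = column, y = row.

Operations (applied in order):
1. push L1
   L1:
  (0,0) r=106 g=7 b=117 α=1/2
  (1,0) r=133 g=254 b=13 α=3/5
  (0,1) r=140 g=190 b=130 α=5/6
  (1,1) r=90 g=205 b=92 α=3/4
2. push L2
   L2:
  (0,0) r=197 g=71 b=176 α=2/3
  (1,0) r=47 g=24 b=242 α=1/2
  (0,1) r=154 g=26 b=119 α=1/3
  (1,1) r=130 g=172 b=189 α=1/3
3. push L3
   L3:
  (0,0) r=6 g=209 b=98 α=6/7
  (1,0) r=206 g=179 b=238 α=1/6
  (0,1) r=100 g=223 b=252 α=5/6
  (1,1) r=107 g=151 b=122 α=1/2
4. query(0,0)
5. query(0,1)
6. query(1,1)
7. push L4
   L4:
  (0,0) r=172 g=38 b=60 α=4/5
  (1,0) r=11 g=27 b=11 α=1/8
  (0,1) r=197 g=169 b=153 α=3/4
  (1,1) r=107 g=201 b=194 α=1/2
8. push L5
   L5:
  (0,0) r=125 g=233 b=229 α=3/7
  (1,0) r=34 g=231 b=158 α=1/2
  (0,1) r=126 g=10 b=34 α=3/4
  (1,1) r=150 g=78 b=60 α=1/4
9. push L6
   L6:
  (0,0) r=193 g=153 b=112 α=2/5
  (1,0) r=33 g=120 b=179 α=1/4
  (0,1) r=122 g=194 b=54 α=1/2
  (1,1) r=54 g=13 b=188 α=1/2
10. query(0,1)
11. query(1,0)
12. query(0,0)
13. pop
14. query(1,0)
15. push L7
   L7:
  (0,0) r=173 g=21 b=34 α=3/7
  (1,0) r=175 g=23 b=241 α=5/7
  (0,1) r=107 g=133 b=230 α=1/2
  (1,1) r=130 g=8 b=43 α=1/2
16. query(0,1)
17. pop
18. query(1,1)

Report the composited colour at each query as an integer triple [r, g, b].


(0,0) stack=L1,L2,L3; from [0,0,0]:
+L1 (α=1/2) → [53, 7/2, 117/2]
+L2 (α=2/3) → [149, 97/2, 821/6]
+L3 (α=6/7) → [185/7, 2605/14, 4349/42]
rounded: [26, 186, 104]

query (0,1) [L1,L2,L3] — begin 0,0,0
L1 α=5/6: [350/3, 475/3, 325/3]
L2 α=1/3: [1162/9, 1028/9, 1007/9]
L3 α=5/6: [2831/27, 11063/54, 12347/54]
→ [105, 205, 229]

(1,1) stack=L1,L2,L3; from [0,0,0]:
after L1 α=3/4: [135/2, 615/4, 69]
after L2 α=1/3: [265/3, 959/6, 109]
after L3 α=1/2: [293/3, 1865/12, 231/2]
= [98, 155, 116]

query (0,1) [L1,L2,L3,L4,L5,L6] — begin 0,0,0
+L1 (α=5/6) → [350/3, 475/3, 325/3]
+L2 (α=1/3) → [1162/9, 1028/9, 1007/9]
+L3 (α=5/6) → [2831/27, 11063/54, 12347/54]
+L4 (α=3/4) → [4697/27, 38441/216, 37133/216]
+L5 (α=3/4) → [14903/108, 44921/864, 59165/864]
+L6 (α=1/2) → [28079/216, 212537/1728, 105821/1728]
rounded: [130, 123, 61]

query (1,0) [L1,L2,L3,L4,L5,L6] — begin 0,0,0
after L1 α=3/5: [399/5, 762/5, 39/5]
after L2 α=1/2: [317/5, 441/5, 1249/10]
after L3 α=1/6: [523/6, 310/3, 575/4]
after L4 α=1/8: [3727/48, 2251/24, 4069/32]
after L5 α=1/2: [5359/96, 7795/48, 9125/64]
after L6 α=1/4: [6415/128, 9715/64, 38831/256]
= [50, 152, 152]

query (0,0) [L1,L2,L3,L4,L5,L6] — begin 0,0,0
L1 α=1/2: [53, 7/2, 117/2]
L2 α=2/3: [149, 97/2, 821/6]
L3 α=6/7: [185/7, 2605/14, 4349/42]
L4 α=4/5: [5001/35, 4733/70, 14429/210]
L5 α=3/7: [33129/245, 33931/245, 100993/735]
L6 α=2/5: [193957/1225, 176763/1225, 155873/1225]
rounded: [158, 144, 127]

(1,0) stack=L1,L2,L3,L4,L5; from [0,0,0]:
L1 α=3/5: [399/5, 762/5, 39/5]
L2 α=1/2: [317/5, 441/5, 1249/10]
L3 α=1/6: [523/6, 310/3, 575/4]
L4 α=1/8: [3727/48, 2251/24, 4069/32]
L5 α=1/2: [5359/96, 7795/48, 9125/64]
= [56, 162, 143]

(0,1) stack=L1,L2,L3,L4,L5,L7; from [0,0,0]:
after L1 α=5/6: [350/3, 475/3, 325/3]
after L2 α=1/3: [1162/9, 1028/9, 1007/9]
after L3 α=5/6: [2831/27, 11063/54, 12347/54]
after L4 α=3/4: [4697/27, 38441/216, 37133/216]
after L5 α=3/4: [14903/108, 44921/864, 59165/864]
after L7 α=1/2: [26459/216, 159833/1728, 257885/1728]
rounded: [122, 92, 149]

at x=1,y=1 over L1,L2,L3,L4,L5:
after L1 α=3/4: [135/2, 615/4, 69]
after L2 α=1/3: [265/3, 959/6, 109]
after L3 α=1/2: [293/3, 1865/12, 231/2]
after L4 α=1/2: [307/3, 4277/24, 619/4]
after L5 α=1/4: [457/4, 4901/32, 2097/16]
→ [114, 153, 131]


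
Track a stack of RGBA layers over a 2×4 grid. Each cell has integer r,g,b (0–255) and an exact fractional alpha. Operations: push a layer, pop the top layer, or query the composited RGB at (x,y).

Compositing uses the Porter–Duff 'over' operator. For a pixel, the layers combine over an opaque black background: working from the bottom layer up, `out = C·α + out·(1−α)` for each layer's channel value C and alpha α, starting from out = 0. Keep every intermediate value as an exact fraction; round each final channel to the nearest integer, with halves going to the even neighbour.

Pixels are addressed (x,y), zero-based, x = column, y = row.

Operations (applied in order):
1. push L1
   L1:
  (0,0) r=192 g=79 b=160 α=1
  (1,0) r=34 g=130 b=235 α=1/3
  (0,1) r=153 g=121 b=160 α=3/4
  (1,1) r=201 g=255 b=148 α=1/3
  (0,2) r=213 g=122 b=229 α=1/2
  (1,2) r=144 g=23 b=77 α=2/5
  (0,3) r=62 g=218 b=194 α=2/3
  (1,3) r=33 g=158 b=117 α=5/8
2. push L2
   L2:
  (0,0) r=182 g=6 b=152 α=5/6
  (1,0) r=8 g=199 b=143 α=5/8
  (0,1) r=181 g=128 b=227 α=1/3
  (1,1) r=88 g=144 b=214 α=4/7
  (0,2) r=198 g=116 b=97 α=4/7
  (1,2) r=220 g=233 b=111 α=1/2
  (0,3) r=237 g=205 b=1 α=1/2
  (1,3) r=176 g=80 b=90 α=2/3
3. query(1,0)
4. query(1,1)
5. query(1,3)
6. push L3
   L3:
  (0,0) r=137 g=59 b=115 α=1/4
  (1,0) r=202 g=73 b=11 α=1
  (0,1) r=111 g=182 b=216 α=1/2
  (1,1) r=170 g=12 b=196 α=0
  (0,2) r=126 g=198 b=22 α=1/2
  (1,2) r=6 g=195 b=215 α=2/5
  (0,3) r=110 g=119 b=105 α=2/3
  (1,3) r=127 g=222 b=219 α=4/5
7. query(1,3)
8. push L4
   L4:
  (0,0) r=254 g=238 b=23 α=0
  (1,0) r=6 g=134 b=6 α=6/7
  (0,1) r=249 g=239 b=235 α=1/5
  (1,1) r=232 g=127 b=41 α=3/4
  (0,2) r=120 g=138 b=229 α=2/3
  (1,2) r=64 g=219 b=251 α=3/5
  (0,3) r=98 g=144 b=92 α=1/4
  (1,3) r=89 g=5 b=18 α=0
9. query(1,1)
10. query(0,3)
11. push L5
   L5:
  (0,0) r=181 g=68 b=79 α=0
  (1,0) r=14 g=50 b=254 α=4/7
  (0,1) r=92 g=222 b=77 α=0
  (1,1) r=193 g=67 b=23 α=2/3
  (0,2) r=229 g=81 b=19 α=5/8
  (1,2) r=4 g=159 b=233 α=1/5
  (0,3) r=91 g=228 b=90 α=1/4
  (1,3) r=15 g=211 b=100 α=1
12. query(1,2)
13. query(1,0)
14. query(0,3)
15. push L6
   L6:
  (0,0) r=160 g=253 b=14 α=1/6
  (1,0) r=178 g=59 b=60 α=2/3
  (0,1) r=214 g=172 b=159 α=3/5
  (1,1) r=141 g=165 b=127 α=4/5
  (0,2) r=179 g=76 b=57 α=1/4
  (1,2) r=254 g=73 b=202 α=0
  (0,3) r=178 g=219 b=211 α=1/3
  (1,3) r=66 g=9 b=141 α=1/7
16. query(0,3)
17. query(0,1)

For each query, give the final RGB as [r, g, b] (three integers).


query (1,0) [L1,L2] — begin 0,0,0
+L1 (α=1/3) → [34/3, 130/3, 235/3]
+L2 (α=5/8) → [37/4, 1125/8, 475/4]
= [9, 141, 119]

query (1,1) [L1,L2] — begin 0,0,0
+L1 (α=1/3) → [67, 85, 148/3]
+L2 (α=4/7) → [79, 831/7, 1004/7]
rounded: [79, 119, 143]

query (1,3) [L1,L2] — begin 0,0,0
+L1 (α=5/8) → [165/8, 395/4, 585/8]
+L2 (α=2/3) → [2981/24, 345/4, 675/8]
→ [124, 86, 84]

at x=1,y=3 over L1,L2,L3:
L1 α=5/8: [165/8, 395/4, 585/8]
L2 α=2/3: [2981/24, 345/4, 675/8]
L3 α=4/5: [15173/120, 3897/20, 7683/40]
rounded: [126, 195, 192]

(1,1) stack=L1,L2,L3,L4; from [0,0,0]:
after L1 α=1/3: [67, 85, 148/3]
after L2 α=4/7: [79, 831/7, 1004/7]
after L3 α=0: [79, 831/7, 1004/7]
after L4 α=3/4: [775/4, 1749/14, 1865/28]
= [194, 125, 67]

query (0,3) [L1,L2,L3,L4] — begin 0,0,0
L1 α=2/3: [124/3, 436/3, 388/3]
L2 α=1/2: [835/6, 1051/6, 391/6]
L3 α=2/3: [2155/18, 2479/18, 1651/18]
L4 α=1/4: [2743/24, 3343/24, 2203/24]
→ [114, 139, 92]

at x=1,y=2 over L1,L2,L3,L4,L5:
+L1 (α=2/5) → [288/5, 46/5, 154/5]
+L2 (α=1/2) → [694/5, 1211/10, 709/10]
+L3 (α=2/5) → [2142/25, 7533/50, 6427/50]
+L4 (α=3/5) → [9084/125, 23958/125, 25252/125]
+L5 (α=1/5) → [36836/625, 115707/625, 130133/625]
rounded: [59, 185, 208]

at x=1,y=0 over L1,L2,L3,L4,L5:
+L1 (α=1/3) → [34/3, 130/3, 235/3]
+L2 (α=5/8) → [37/4, 1125/8, 475/4]
+L3 (α=1) → [202, 73, 11]
+L4 (α=6/7) → [34, 877/7, 47/7]
+L5 (α=4/7) → [158/7, 4031/49, 7253/49]
= [23, 82, 148]

query (0,3) [L1,L2,L3,L4,L5] — begin 0,0,0
L1 α=2/3: [124/3, 436/3, 388/3]
L2 α=1/2: [835/6, 1051/6, 391/6]
L3 α=2/3: [2155/18, 2479/18, 1651/18]
L4 α=1/4: [2743/24, 3343/24, 2203/24]
L5 α=1/4: [3471/32, 5167/32, 2923/32]
→ [108, 161, 91]

query (0,3) [L1,L2,L3,L4,L5,L6] — begin 0,0,0
L1 α=2/3: [124/3, 436/3, 388/3]
L2 α=1/2: [835/6, 1051/6, 391/6]
L3 α=2/3: [2155/18, 2479/18, 1651/18]
L4 α=1/4: [2743/24, 3343/24, 2203/24]
L5 α=1/4: [3471/32, 5167/32, 2923/32]
L6 α=1/3: [6319/48, 8671/48, 6299/48]
rounded: [132, 181, 131]

(0,1) stack=L1,L2,L3,L4,L5,L6; from [0,0,0]:
+L1 (α=3/4) → [459/4, 363/4, 120]
+L2 (α=1/3) → [821/6, 619/6, 467/3]
+L3 (α=1/2) → [1487/12, 1711/12, 1115/6]
+L4 (α=1/5) → [2234/15, 2428/15, 587/3]
+L5 (α=0) → [2234/15, 2428/15, 587/3]
+L6 (α=3/5) → [14098/75, 12596/75, 521/3]
= [188, 168, 174]


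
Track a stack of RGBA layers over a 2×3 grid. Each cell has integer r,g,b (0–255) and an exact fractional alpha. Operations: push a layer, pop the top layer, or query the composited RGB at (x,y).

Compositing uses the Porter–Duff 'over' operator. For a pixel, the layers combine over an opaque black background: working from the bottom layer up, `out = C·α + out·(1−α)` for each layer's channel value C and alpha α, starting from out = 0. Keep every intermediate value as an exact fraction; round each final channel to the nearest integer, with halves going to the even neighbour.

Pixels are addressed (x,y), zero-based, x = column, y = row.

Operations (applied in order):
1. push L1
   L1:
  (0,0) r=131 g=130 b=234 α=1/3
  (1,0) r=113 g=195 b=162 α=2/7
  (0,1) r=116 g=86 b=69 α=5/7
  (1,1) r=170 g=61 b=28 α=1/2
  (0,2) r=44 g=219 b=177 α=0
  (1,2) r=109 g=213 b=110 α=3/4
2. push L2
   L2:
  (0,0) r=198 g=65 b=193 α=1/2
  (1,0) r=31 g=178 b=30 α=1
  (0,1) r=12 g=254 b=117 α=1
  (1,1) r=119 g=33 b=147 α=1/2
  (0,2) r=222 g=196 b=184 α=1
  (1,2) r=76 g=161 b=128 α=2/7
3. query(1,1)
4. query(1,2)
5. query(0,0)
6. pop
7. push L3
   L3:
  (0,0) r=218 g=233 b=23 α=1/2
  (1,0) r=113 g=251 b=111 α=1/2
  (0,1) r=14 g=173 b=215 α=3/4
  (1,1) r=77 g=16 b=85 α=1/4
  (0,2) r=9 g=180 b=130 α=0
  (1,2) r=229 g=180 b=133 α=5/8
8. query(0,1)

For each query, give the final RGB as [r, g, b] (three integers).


(1,1) stack=L1,L2; from [0,0,0]:
L1 α=1/2: [85, 61/2, 14]
L2 α=1/2: [102, 127/4, 161/2]
rounded: [102, 32, 80]

(1,2) stack=L1,L2; from [0,0,0]:
after L1 α=3/4: [327/4, 639/4, 165/2]
after L2 α=2/7: [2243/28, 4483/28, 191/2]
rounded: [80, 160, 96]

at x=0,y=0 over L1,L2:
after L1 α=1/3: [131/3, 130/3, 78]
after L2 α=1/2: [725/6, 325/6, 271/2]
rounded: [121, 54, 136]

(0,1) stack=L1,L3; from [0,0,0]:
L1 α=5/7: [580/7, 430/7, 345/7]
L3 α=3/4: [437/14, 4063/28, 1215/7]
rounded: [31, 145, 174]


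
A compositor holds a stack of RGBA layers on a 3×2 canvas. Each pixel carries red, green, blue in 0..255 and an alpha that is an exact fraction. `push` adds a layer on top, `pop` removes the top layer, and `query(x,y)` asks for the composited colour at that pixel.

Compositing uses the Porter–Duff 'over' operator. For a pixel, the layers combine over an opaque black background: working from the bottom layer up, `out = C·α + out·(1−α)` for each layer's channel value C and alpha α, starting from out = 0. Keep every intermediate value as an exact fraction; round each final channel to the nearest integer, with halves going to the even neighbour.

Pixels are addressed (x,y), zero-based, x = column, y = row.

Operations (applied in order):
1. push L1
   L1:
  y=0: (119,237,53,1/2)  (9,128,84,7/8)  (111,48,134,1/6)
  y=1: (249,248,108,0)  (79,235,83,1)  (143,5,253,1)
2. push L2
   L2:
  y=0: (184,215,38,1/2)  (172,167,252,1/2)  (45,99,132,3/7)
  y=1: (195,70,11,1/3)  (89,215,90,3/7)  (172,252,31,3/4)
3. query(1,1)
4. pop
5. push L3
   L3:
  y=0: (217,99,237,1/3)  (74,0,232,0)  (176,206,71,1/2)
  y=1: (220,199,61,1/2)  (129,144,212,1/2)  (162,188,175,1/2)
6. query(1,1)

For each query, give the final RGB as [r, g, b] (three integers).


query (1,1) [L1,L2] — begin 0,0,0
after L1 α=1: [79, 235, 83]
after L2 α=3/7: [583/7, 1585/7, 86]
rounded: [83, 226, 86]

query (1,1) [L1,L3] — begin 0,0,0
+L1 (α=1) → [79, 235, 83]
+L3 (α=1/2) → [104, 379/2, 295/2]
→ [104, 190, 148]


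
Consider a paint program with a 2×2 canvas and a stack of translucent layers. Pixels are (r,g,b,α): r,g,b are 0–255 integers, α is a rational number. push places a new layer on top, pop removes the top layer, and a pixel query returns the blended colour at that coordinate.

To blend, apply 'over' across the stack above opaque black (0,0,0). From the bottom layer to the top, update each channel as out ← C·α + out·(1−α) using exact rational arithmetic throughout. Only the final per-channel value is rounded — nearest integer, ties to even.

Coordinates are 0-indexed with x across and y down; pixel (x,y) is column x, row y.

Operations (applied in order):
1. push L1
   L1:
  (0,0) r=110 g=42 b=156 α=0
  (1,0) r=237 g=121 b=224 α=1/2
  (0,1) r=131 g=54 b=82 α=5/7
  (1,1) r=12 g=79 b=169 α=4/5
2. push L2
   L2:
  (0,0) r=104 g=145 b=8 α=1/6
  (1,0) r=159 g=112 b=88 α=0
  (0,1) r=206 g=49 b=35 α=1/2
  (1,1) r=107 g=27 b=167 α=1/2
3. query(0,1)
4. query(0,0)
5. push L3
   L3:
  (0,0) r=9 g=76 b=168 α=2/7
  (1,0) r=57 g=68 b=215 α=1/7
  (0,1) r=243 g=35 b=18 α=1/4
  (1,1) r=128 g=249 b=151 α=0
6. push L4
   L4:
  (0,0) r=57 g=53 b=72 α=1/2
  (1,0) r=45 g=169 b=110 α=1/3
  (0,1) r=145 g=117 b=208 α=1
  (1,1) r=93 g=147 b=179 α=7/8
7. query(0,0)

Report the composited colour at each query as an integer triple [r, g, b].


at x=0,y=1 over L1,L2:
L1 α=5/7: [655/7, 270/7, 410/7]
L2 α=1/2: [2097/14, 613/14, 655/14]
rounded: [150, 44, 47]

(0,0) stack=L1,L2; from [0,0,0]:
L1 α=0: [0, 0, 0]
L2 α=1/6: [52/3, 145/6, 4/3]
= [17, 24, 1]

(0,0) stack=L1,L2,L3,L4; from [0,0,0]:
after L1 α=0: [0, 0, 0]
after L2 α=1/6: [52/3, 145/6, 4/3]
after L3 α=2/7: [314/21, 1637/42, 1028/21]
after L4 α=1/2: [1511/42, 3863/84, 1270/21]
rounded: [36, 46, 60]


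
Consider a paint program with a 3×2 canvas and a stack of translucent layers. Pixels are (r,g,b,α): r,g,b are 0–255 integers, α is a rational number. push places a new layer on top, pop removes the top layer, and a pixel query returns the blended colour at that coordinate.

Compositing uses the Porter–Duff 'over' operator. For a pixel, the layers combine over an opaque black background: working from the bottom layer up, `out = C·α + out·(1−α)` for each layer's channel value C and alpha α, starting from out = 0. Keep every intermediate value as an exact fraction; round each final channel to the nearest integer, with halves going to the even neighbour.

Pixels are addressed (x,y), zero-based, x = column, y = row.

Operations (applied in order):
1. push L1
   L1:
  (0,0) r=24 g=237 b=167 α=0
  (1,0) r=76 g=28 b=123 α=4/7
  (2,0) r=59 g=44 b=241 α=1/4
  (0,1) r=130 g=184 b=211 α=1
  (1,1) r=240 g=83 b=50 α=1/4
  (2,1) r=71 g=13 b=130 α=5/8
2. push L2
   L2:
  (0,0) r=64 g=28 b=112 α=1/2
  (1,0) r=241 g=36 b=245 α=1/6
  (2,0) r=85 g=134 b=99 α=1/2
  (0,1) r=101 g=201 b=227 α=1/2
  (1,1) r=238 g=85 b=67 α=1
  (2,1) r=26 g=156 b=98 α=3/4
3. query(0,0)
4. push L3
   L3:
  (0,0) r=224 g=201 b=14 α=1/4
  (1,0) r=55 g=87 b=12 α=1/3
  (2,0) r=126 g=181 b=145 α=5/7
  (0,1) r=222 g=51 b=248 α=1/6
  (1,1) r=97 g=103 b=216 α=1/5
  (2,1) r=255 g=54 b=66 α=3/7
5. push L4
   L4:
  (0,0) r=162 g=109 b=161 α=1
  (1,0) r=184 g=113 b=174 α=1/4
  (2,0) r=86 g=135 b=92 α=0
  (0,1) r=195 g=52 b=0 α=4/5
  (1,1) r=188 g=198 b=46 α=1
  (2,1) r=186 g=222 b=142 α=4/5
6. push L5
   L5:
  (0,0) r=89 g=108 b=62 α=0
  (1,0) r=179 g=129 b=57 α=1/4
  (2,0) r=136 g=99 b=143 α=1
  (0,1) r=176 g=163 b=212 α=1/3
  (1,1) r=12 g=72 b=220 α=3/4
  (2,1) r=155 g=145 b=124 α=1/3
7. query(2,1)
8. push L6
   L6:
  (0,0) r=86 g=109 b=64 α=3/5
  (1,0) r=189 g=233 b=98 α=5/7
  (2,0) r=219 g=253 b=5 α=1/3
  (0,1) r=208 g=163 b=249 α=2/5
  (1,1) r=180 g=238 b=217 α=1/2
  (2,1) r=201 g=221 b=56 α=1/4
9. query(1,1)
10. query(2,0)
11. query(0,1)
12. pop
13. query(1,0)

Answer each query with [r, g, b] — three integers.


(0,0) stack=L1,L2; from [0,0,0]:
L1 α=0: [0, 0, 0]
L2 α=1/2: [32, 14, 56]
= [32, 14, 56]

(2,1) stack=L1,L2,L3,L4,L5; from [0,0,0]:
L1 α=5/8: [355/8, 65/8, 325/4]
L2 α=3/4: [979/32, 3809/32, 1501/16]
L3 α=3/7: [7099/56, 5105/56, 2293/28]
L4 α=4/5: [48763/280, 54833/280, 18197/140]
L5 α=1/3: [70463/420, 75133/420, 8959/70]
rounded: [168, 179, 128]

query (1,1) [L1,L2,L3,L4,L5,L6] — begin 0,0,0
+L1 (α=1/4) → [60, 83/4, 25/2]
+L2 (α=1) → [238, 85, 67]
+L3 (α=1/5) → [1049/5, 443/5, 484/5]
+L4 (α=1) → [188, 198, 46]
+L5 (α=3/4) → [56, 207/2, 353/2]
+L6 (α=1/2) → [118, 683/4, 787/4]
rounded: [118, 171, 197]

at x=2,y=0 over L1,L2,L3,L4,L5,L6:
after L1 α=1/4: [59/4, 11, 241/4]
after L2 α=1/2: [399/8, 145/2, 637/8]
after L3 α=5/7: [417/4, 150, 3537/28]
after L4 α=0: [417/4, 150, 3537/28]
after L5 α=1: [136, 99, 143]
after L6 α=1/3: [491/3, 451/3, 97]
rounded: [164, 150, 97]

query (0,1) [L1,L2,L3,L4,L5,L6] — begin 0,0,0
+L1 (α=1) → [130, 184, 211]
+L2 (α=1/2) → [231/2, 385/2, 219]
+L3 (α=1/6) → [533/4, 2027/12, 1343/6]
+L4 (α=4/5) → [3653/20, 4523/60, 1343/30]
+L5 (α=1/3) → [5413/30, 9413/90, 4523/45]
+L6 (α=2/5) → [9573/50, 19193/150, 11993/75]
rounded: [191, 128, 160]

at x=1,y=0 over L1,L2,L3,L4,L5:
after L1 α=4/7: [304/7, 16, 492/7]
after L2 α=1/6: [1069/14, 58/3, 4175/42]
after L3 α=1/3: [1454/21, 377/9, 4427/63]
after L4 α=1/4: [1371/14, 179/3, 8081/84]
after L5 α=1/4: [6619/56, 77, 9677/112]
= [118, 77, 86]


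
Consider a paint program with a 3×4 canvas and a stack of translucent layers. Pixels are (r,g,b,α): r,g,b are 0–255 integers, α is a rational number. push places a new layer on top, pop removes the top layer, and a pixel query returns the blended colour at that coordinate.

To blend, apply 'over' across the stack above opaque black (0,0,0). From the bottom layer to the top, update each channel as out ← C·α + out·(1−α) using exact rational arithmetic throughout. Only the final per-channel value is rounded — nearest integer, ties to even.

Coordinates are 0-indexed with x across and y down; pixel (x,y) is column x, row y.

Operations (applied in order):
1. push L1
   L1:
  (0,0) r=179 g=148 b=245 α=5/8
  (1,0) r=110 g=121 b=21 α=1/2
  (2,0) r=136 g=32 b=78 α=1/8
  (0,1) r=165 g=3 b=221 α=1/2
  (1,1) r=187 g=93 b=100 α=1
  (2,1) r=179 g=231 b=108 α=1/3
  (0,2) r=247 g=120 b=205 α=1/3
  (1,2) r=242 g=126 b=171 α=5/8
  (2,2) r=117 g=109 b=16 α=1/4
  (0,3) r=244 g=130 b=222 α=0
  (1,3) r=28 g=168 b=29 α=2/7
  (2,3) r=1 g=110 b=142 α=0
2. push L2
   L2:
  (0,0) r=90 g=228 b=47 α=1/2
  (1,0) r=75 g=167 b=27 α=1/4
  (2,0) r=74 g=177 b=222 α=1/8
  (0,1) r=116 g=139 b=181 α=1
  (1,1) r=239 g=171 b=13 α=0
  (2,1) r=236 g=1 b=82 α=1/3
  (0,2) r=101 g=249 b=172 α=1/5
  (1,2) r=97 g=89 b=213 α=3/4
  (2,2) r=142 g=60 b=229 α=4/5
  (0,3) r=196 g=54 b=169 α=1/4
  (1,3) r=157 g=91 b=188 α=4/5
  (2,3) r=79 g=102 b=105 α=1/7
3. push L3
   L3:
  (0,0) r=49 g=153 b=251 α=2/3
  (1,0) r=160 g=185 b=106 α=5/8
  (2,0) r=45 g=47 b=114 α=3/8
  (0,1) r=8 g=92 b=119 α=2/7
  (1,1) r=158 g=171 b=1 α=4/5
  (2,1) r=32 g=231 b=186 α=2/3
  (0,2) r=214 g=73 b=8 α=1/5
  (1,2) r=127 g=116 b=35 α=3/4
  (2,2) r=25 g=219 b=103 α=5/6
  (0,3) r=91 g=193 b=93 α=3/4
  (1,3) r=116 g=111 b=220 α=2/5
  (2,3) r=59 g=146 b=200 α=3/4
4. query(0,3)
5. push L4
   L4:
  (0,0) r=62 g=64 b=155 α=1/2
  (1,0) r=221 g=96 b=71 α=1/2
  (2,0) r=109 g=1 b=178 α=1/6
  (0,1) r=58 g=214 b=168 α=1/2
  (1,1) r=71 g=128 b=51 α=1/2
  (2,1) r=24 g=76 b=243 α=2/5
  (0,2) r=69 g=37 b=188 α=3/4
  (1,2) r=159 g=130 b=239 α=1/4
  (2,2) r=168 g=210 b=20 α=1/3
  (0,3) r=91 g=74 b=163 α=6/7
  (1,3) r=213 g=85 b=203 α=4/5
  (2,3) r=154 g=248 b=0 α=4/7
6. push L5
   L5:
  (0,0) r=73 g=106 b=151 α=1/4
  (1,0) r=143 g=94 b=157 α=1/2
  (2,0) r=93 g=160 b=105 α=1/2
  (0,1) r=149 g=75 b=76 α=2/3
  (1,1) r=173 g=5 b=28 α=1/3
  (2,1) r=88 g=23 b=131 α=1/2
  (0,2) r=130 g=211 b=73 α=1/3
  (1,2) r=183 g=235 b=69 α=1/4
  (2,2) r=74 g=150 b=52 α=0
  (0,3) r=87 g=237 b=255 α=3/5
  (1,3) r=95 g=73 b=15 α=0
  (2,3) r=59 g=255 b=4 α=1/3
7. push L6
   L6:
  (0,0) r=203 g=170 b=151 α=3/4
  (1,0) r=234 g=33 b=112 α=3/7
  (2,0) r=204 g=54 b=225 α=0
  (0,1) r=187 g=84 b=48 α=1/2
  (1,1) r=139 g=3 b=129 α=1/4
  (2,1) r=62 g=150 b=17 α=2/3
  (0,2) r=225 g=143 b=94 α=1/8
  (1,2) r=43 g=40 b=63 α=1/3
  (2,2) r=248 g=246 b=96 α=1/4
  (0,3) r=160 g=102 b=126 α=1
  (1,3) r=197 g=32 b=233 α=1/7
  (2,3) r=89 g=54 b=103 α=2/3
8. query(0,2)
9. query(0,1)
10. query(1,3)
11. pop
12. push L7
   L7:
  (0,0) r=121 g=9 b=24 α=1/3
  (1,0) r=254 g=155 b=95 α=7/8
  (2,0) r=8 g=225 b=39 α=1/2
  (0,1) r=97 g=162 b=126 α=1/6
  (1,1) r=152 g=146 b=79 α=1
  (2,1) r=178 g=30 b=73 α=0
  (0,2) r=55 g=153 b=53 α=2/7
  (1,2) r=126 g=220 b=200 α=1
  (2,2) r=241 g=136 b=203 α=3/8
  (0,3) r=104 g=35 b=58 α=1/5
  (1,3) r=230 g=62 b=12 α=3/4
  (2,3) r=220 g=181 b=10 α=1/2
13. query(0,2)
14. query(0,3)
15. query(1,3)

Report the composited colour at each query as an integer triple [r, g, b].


at x=0,y=3 over L1,L2,L3:
after L1 α=0: [0, 0, 0]
after L2 α=1/4: [49, 27/2, 169/4]
after L3 α=3/4: [161/2, 1185/8, 1285/16]
rounded: [80, 148, 80]

(0,2) stack=L1,L2,L3,L4,L5,L6; from [0,0,0]:
L1 α=1/3: [247/3, 40, 205/3]
L2 α=1/5: [1291/15, 409/5, 1336/15]
L3 α=1/5: [8374/75, 2001/25, 5464/75]
L4 α=3/4: [23899/300, 1194/25, 11941/75]
L5 α=1/3: [43399/450, 7663/75, 29357/225]
L6 α=1/8: [405043/3600, 32183/300, 226649/1800]
rounded: [113, 107, 126]

at x=0,y=1 over L1,L2,L3,L4,L5,L6:
after L1 α=1/2: [165/2, 3/2, 221/2]
after L2 α=1: [116, 139, 181]
after L3 α=2/7: [596/7, 879/7, 1143/7]
after L4 α=1/2: [501/7, 2377/14, 2319/14]
after L5 α=2/3: [2587/21, 4477/42, 4447/42]
after L6 α=1/2: [3257/21, 8005/84, 6463/84]
→ [155, 95, 77]

(1,3) stack=L1,L2,L3,L4,L5,L6; from [0,0,0]:
after L1 α=2/7: [8, 48, 58/7]
after L2 α=4/5: [636/5, 412/5, 5322/35]
after L3 α=2/5: [3068/25, 2346/25, 31366/175]
after L4 α=4/5: [24368/125, 10846/125, 173466/875]
after L5 α=0: [24368/125, 10846/125, 173466/875]
after L6 α=1/7: [170833/875, 9868/125, 1244671/6125]
rounded: [195, 79, 203]

at x=0,y=2 over L1,L2,L3,L4,L5,L7:
after L1 α=1/3: [247/3, 40, 205/3]
after L2 α=1/5: [1291/15, 409/5, 1336/15]
after L3 α=1/5: [8374/75, 2001/25, 5464/75]
after L4 α=3/4: [23899/300, 1194/25, 11941/75]
after L5 α=1/3: [43399/450, 7663/75, 29357/225]
after L7 α=2/7: [53299/630, 12253/105, 34127/315]
→ [85, 117, 108]

query (0,3) [L1,L2,L3,L4,L5,L7] — begin 0,0,0
+L1 (α=0) → [0, 0, 0]
+L2 (α=1/4) → [49, 27/2, 169/4]
+L3 (α=3/4) → [161/2, 1185/8, 1285/16]
+L4 (α=6/7) → [179/2, 4737/56, 2419/16]
+L5 (α=3/5) → [88, 4929/28, 8539/40]
+L7 (α=1/5) → [456/5, 5174/35, 9119/50]
= [91, 148, 182]

query (1,3) [L1,L2,L3,L4,L5,L7] — begin 0,0,0
L1 α=2/7: [8, 48, 58/7]
L2 α=4/5: [636/5, 412/5, 5322/35]
L3 α=2/5: [3068/25, 2346/25, 31366/175]
L4 α=4/5: [24368/125, 10846/125, 173466/875]
L5 α=0: [24368/125, 10846/125, 173466/875]
L7 α=3/4: [55309/250, 8524/125, 102483/1750]
→ [221, 68, 59]
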